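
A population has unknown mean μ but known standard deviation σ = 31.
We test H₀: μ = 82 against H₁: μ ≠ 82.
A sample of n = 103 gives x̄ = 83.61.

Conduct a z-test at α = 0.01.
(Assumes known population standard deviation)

Answer: z = 0.5271, fail to reject H₀

Derivation:
Standard error: SE = σ/√n = 31/√103 = 3.0545
z-statistic: z = (x̄ - μ₀)/SE = (83.61 - 82)/3.0545 = 0.5271
Critical value: ±2.576
p-value = 0.5981
Decision: fail to reject H₀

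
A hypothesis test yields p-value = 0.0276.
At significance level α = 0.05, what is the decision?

Compare p-value to α:
0.0276 < 0.05
Decision: reject H₀

Answer: reject H₀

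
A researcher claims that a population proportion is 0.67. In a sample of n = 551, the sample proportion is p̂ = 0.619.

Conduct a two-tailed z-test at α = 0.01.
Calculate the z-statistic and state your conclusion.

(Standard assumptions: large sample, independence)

Answer: z = -2.5459, fail to reject H₀

Derivation:
H₀: p = 0.67, H₁: p ≠ 0.67
Standard error: SE = √(p₀(1-p₀)/n) = √(0.67×0.33/551) = 0.020032
z-statistic: z = (p̂ - p₀)/SE = (0.619 - 0.67)/0.020032 = -2.5459
Critical value: z_0.005 = ±2.576
p-value = 0.0109
Decision: fail to reject H₀ at α = 0.01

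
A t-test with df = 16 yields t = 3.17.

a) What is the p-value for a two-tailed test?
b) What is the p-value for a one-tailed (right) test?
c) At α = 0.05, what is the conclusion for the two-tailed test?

Using t-distribution with df = 16:
a) Two-tailed: p = 2×P(T > 3.17) = 0.0059
b) One-tailed: p = P(T > 3.17) = 0.0030
c) 0.0059 < 0.05, reject H₀

Answer: a) 0.0059, b) 0.0030, c) reject H₀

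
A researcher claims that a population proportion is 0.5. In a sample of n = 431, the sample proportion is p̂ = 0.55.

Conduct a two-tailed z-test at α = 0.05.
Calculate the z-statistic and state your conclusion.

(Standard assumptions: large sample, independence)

Answer: z = 2.0761, reject H₀

Derivation:
H₀: p = 0.5, H₁: p ≠ 0.5
Standard error: SE = √(p₀(1-p₀)/n) = √(0.5×0.5/431) = 0.024084
z-statistic: z = (p̂ - p₀)/SE = (0.55 - 0.5)/0.024084 = 2.0761
Critical value: z_0.025 = ±1.960
p-value = 0.0379
Decision: reject H₀ at α = 0.05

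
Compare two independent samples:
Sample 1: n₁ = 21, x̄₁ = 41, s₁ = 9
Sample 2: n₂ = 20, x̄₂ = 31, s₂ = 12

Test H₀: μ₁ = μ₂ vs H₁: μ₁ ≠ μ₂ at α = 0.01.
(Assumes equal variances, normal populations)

Answer: t = 3.0285, reject H₀

Derivation:
Pooled variance: s²_p = [20×9² + 19×12²]/(39) = 111.6923
s_p = 10.5685
SE = s_p×√(1/n₁ + 1/n₂) = 10.5685×√(1/21 + 1/20) = 3.3020
t = (x̄₁ - x̄₂)/SE = (41 - 31)/3.3020 = 3.0285
df = 39, t-critical = ±2.708
Decision: reject H₀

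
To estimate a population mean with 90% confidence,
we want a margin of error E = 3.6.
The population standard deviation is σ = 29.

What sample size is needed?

z_0.05 = 1.645
n = (z×σ/E)² = (1.645×29/3.6)²
n = 175.5993
Round up: n = 176

Answer: n = 176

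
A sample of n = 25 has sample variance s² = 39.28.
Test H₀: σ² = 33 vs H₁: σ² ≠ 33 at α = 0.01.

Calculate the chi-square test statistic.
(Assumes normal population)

Answer: χ² = 28.5673, fail to reject H₀

Derivation:
df = n - 1 = 24
χ² = (n-1)s²/σ₀² = 24×39.28/33 = 28.5673
Critical values: χ²_{0.995,24} = 9.886, χ²_{0.005,24} = 45.559
Rejection region: χ² < 9.886 or χ² > 45.559
Decision: fail to reject H₀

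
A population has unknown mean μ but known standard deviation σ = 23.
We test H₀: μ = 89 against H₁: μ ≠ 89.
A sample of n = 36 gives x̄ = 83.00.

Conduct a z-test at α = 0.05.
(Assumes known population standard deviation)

Answer: z = -1.5652, fail to reject H₀

Derivation:
Standard error: SE = σ/√n = 23/√36 = 3.8333
z-statistic: z = (x̄ - μ₀)/SE = (83.00 - 89)/3.8333 = -1.5652
Critical value: ±1.960
p-value = 0.1175
Decision: fail to reject H₀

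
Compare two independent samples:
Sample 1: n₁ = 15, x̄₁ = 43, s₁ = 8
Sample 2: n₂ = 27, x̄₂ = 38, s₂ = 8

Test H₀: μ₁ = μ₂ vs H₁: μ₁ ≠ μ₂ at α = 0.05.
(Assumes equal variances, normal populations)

Answer: t = 1.9408, fail to reject H₀

Derivation:
Pooled variance: s²_p = [14×8² + 26×8²]/(40) = 64.0000
s_p = 8.0000
SE = s_p×√(1/n₁ + 1/n₂) = 8.0000×√(1/15 + 1/27) = 2.5762
t = (x̄₁ - x̄₂)/SE = (43 - 38)/2.5762 = 1.9408
df = 40, t-critical = ±2.021
Decision: fail to reject H₀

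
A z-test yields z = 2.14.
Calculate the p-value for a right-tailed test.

Answer: p-value ≈ 0.0162

Derivation:
For z = 2.14:
p = P(Z > 2.14) = 1 - Φ(2.14) = 0.0162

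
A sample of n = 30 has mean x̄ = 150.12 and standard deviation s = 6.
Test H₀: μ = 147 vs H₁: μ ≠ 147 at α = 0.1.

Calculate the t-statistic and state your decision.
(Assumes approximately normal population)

Answer: t = 2.8483, reject H₀

Derivation:
df = n - 1 = 29
SE = s/√n = 6/√30 = 1.0954
t = (x̄ - μ₀)/SE = (150.12 - 147)/1.0954 = 2.8483
Critical value: t_{0.05,29} = ±1.699
p-value ≈ 0.0080
Decision: reject H₀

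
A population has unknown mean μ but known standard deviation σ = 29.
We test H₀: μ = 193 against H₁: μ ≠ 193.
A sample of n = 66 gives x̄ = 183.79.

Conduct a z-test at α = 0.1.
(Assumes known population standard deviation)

Standard error: SE = σ/√n = 29/√66 = 3.5697
z-statistic: z = (x̄ - μ₀)/SE = (183.79 - 193)/3.5697 = -2.5800
Critical value: ±1.645
p-value = 0.0099
Decision: reject H₀

Answer: z = -2.5800, reject H₀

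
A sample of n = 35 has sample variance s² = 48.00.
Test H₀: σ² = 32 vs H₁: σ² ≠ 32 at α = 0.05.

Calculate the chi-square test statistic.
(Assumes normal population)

Answer: χ² = 51.0000, fail to reject H₀

Derivation:
df = n - 1 = 34
χ² = (n-1)s²/σ₀² = 34×48.00/32 = 51.0000
Critical values: χ²_{0.975,34} = 19.806, χ²_{0.025,34} = 51.966
Rejection region: χ² < 19.806 or χ² > 51.966
Decision: fail to reject H₀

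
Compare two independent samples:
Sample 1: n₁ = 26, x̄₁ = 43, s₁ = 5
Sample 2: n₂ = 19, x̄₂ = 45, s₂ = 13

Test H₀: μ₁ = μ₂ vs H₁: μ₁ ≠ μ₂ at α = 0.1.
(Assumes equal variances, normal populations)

Pooled variance: s²_p = [25×5² + 18×13²]/(43) = 85.2791
s_p = 9.2347
SE = s_p×√(1/n₁ + 1/n₂) = 9.2347×√(1/26 + 1/19) = 2.7872
t = (x̄₁ - x̄₂)/SE = (43 - 45)/2.7872 = -0.7176
df = 43, t-critical = ±1.681
Decision: fail to reject H₀

Answer: t = -0.7176, fail to reject H₀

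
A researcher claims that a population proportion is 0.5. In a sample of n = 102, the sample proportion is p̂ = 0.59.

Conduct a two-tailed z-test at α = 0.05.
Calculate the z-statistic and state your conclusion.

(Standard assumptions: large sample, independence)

Answer: z = 1.8179, fail to reject H₀

Derivation:
H₀: p = 0.5, H₁: p ≠ 0.5
Standard error: SE = √(p₀(1-p₀)/n) = √(0.5×0.5/102) = 0.049507
z-statistic: z = (p̂ - p₀)/SE = (0.59 - 0.5)/0.049507 = 1.8179
Critical value: z_0.025 = ±1.960
p-value = 0.0691
Decision: fail to reject H₀ at α = 0.05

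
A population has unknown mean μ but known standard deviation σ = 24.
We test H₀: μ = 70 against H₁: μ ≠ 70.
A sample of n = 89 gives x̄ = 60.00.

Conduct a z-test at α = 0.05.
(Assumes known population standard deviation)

Answer: z = -3.9308, reject H₀

Derivation:
Standard error: SE = σ/√n = 24/√89 = 2.5440
z-statistic: z = (x̄ - μ₀)/SE = (60.00 - 70)/2.5440 = -3.9308
Critical value: ±1.960
p-value = 0.0001
Decision: reject H₀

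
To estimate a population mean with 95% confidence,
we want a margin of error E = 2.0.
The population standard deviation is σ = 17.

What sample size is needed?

Answer: n = 278

Derivation:
z_0.025 = 1.960
n = (z×σ/E)² = (1.960×17/2.0)²
n = 277.5556
Round up: n = 278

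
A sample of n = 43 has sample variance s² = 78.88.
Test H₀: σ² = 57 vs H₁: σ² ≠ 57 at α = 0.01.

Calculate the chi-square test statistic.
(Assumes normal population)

df = n - 1 = 42
χ² = (n-1)s²/σ₀² = 42×78.88/57 = 58.1221
Critical values: χ²_{0.995,42} = 22.138, χ²_{0.005,42} = 69.336
Rejection region: χ² < 22.138 or χ² > 69.336
Decision: fail to reject H₀

Answer: χ² = 58.1221, fail to reject H₀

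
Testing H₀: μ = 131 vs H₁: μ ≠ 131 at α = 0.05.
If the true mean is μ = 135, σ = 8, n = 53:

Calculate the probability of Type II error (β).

Answer: β ≈ 0.0465

Derivation:
SE = σ/√n = 8/√53 = 1.0989
Critical values: μ₀ ± z_0.025×SE = 131 ± 1.960×1.0989
Acceptance region: (128.8462, 133.1538)
Under H₁ (μ = 135): z_high = (133.1538 - 135)/1.0989 = -1.6800, z_low = (128.8462 - 135)/1.0989 = -5.6000
β = P(not reject | H₁) = Φ(-1.6800) - Φ(-5.6000) ≈ 0.0465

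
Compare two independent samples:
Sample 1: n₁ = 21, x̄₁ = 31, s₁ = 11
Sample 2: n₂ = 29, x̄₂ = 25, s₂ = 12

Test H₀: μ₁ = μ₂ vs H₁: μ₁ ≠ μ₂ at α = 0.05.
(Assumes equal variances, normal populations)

Pooled variance: s²_p = [20×11² + 28×12²]/(48) = 134.4167
s_p = 11.5938
SE = s_p×√(1/n₁ + 1/n₂) = 11.5938×√(1/21 + 1/29) = 3.3220
t = (x̄₁ - x̄₂)/SE = (31 - 25)/3.3220 = 1.8061
df = 48, t-critical = ±2.011
Decision: fail to reject H₀

Answer: t = 1.8061, fail to reject H₀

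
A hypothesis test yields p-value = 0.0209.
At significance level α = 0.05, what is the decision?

Compare p-value to α:
0.0209 < 0.05
Decision: reject H₀

Answer: reject H₀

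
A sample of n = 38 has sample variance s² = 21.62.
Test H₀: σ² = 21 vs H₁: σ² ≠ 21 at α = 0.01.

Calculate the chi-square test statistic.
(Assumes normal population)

df = n - 1 = 37
χ² = (n-1)s²/σ₀² = 37×21.62/21 = 38.0924
Critical values: χ²_{0.995,37} = 18.586, χ²_{0.005,37} = 62.883
Rejection region: χ² < 18.586 or χ² > 62.883
Decision: fail to reject H₀

Answer: χ² = 38.0924, fail to reject H₀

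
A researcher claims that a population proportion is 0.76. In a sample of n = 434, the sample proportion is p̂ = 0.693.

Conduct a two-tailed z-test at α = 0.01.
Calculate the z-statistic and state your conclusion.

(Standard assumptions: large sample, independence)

Answer: z = -3.2681, reject H₀

Derivation:
H₀: p = 0.76, H₁: p ≠ 0.76
Standard error: SE = √(p₀(1-p₀)/n) = √(0.76×0.24/434) = 0.020501
z-statistic: z = (p̂ - p₀)/SE = (0.693 - 0.76)/0.020501 = -3.2681
Critical value: z_0.005 = ±2.576
p-value = 0.0011
Decision: reject H₀ at α = 0.01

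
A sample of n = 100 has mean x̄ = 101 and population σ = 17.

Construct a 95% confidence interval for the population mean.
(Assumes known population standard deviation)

Answer: (97.6680, 104.3320)

Derivation:
Confidence level: 95%, α = 0.05
z_0.025 = 1.960
SE = σ/√n = 17/√100 = 1.7000
Margin of error = 1.960 × 1.7000 = 3.3320
CI: x̄ ± margin = 101 ± 3.3320
CI: (97.6680, 104.3320)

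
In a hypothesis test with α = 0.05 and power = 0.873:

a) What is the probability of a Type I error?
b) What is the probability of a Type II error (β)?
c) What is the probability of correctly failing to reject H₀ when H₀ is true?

Answer: a) 0.05, b) 0.127, c) 0.95

Derivation:
a) Type I error probability = α = 0.05
b) Power = P(reject H₀ | H₁ true) = 1 - β = 0.873, so Type II error probability = β = 1 - Power = 0.127
c) P(fail to reject H₀ | H₀ true) = 1 - α = 0.95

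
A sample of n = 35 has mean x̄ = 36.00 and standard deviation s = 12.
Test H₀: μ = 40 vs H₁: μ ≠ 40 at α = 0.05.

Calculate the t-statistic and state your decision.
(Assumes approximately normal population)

Answer: t = -1.9720, fail to reject H₀

Derivation:
df = n - 1 = 34
SE = s/√n = 12/√35 = 2.0284
t = (x̄ - μ₀)/SE = (36.00 - 40)/2.0284 = -1.9720
Critical value: t_{0.025,34} = ±2.032
p-value ≈ 0.0568
Decision: fail to reject H₀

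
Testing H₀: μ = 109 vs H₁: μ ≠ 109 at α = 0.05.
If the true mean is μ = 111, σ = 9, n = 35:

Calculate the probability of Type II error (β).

SE = σ/√n = 9/√35 = 1.5213
Critical values: μ₀ ± z_0.025×SE = 109 ± 1.960×1.5213
Acceptance region: (106.0183, 111.9817)
Under H₁ (μ = 111): z_high = (111.9817 - 111)/1.5213 = 0.6453, z_low = (106.0183 - 111)/1.5213 = -3.2746
β = P(not reject | H₁) = Φ(0.6453) - Φ(-3.2746) ≈ 0.7401

Answer: β ≈ 0.7401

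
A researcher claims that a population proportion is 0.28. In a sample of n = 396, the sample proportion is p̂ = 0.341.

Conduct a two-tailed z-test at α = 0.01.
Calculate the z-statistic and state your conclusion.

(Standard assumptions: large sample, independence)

Answer: z = 2.7035, reject H₀

Derivation:
H₀: p = 0.28, H₁: p ≠ 0.28
Standard error: SE = √(p₀(1-p₀)/n) = √(0.28×0.72/396) = 0.022563
z-statistic: z = (p̂ - p₀)/SE = (0.341 - 0.28)/0.022563 = 2.7035
Critical value: z_0.005 = ±2.576
p-value = 0.0069
Decision: reject H₀ at α = 0.01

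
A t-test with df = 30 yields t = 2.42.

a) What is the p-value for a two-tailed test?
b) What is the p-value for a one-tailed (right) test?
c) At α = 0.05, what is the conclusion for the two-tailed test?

Using t-distribution with df = 30:
a) Two-tailed: p = 2×P(T > 2.42) = 0.0218
b) One-tailed: p = P(T > 2.42) = 0.0109
c) 0.0218 < 0.05, reject H₀

Answer: a) 0.0218, b) 0.0109, c) reject H₀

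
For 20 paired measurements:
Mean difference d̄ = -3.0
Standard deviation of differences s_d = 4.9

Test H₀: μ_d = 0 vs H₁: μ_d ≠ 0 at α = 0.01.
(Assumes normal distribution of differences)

Answer: t = -2.7380, fail to reject H₀

Derivation:
df = n - 1 = 19
SE = s_d/√n = 4.9/√20 = 1.0957
t = d̄/SE = -3.0/1.0957 = -2.7380
Critical value: t_{0.005,19} = ±2.861
p-value ≈ 0.0131
Decision: fail to reject H₀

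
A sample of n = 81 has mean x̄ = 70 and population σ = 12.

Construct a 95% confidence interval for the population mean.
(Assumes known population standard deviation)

Answer: (67.3867, 72.6133)

Derivation:
Confidence level: 95%, α = 0.05
z_0.025 = 1.960
SE = σ/√n = 12/√81 = 1.3333
Margin of error = 1.960 × 1.3333 = 2.6133
CI: x̄ ± margin = 70 ± 2.6133
CI: (67.3867, 72.6133)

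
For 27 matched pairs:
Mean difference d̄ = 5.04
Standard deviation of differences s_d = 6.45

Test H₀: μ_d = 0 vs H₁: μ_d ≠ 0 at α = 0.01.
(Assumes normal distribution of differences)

Answer: t = 4.0603, reject H₀

Derivation:
df = n - 1 = 26
SE = s_d/√n = 6.45/√27 = 1.2413
t = d̄/SE = 5.04/1.2413 = 4.0603
Critical value: t_{0.005,26} = ±2.779
p-value ≈ 0.0004
Decision: reject H₀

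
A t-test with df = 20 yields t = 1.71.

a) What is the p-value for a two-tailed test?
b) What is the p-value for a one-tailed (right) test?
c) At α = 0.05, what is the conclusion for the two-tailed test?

Answer: a) 0.1027, b) 0.0514, c) fail to reject H₀

Derivation:
Using t-distribution with df = 20:
a) Two-tailed: p = 2×P(T > 1.71) = 0.1027
b) One-tailed: p = P(T > 1.71) = 0.0514
c) 0.1027 ≥ 0.05, fail to reject H₀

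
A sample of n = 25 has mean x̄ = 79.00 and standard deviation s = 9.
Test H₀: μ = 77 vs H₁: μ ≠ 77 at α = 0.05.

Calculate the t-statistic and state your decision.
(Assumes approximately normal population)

Answer: t = 1.1111, fail to reject H₀

Derivation:
df = n - 1 = 24
SE = s/√n = 9/√25 = 1.8000
t = (x̄ - μ₀)/SE = (79.00 - 77)/1.8000 = 1.1111
Critical value: t_{0.025,24} = ±2.064
p-value ≈ 0.2775
Decision: fail to reject H₀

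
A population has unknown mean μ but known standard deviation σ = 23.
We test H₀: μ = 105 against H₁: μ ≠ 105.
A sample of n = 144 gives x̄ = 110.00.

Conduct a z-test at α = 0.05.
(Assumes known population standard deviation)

Answer: z = 2.6087, reject H₀

Derivation:
Standard error: SE = σ/√n = 23/√144 = 1.9167
z-statistic: z = (x̄ - μ₀)/SE = (110.00 - 105)/1.9167 = 2.6087
Critical value: ±1.960
p-value = 0.0091
Decision: reject H₀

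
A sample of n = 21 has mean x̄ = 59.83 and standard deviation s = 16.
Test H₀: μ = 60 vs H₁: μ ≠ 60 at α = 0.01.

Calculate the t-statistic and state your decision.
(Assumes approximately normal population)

df = n - 1 = 20
SE = s/√n = 16/√21 = 3.4915
t = (x̄ - μ₀)/SE = (59.83 - 60)/3.4915 = -0.0487
Critical value: t_{0.005,20} = ±2.845
p-value ≈ 0.9616
Decision: fail to reject H₀

Answer: t = -0.0487, fail to reject H₀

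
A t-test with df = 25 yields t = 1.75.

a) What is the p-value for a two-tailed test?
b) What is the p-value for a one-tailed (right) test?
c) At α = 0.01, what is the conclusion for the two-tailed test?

Answer: a) 0.0924, b) 0.0462, c) fail to reject H₀

Derivation:
Using t-distribution with df = 25:
a) Two-tailed: p = 2×P(T > 1.75) = 0.0924
b) One-tailed: p = P(T > 1.75) = 0.0462
c) 0.0924 ≥ 0.01, fail to reject H₀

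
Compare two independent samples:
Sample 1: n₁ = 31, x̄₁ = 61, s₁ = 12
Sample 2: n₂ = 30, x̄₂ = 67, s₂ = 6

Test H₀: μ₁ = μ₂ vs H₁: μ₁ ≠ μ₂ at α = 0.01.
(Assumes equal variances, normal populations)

Pooled variance: s²_p = [30×12² + 29×6²]/(59) = 90.9153
s_p = 9.5350
SE = s_p×√(1/n₁ + 1/n₂) = 9.5350×√(1/31 + 1/30) = 2.4420
t = (x̄₁ - x̄₂)/SE = (61 - 67)/2.4420 = -2.4570
df = 59, t-critical = ±2.662
Decision: fail to reject H₀

Answer: t = -2.4570, fail to reject H₀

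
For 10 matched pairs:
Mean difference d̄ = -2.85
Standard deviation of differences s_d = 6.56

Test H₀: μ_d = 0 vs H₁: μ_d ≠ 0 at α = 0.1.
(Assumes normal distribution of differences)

df = n - 1 = 9
SE = s_d/√n = 6.56/√10 = 2.0745
t = d̄/SE = -2.85/2.0745 = -1.3738
Critical value: t_{0.05,9} = ±1.833
p-value ≈ 0.2027
Decision: fail to reject H₀

Answer: t = -1.3738, fail to reject H₀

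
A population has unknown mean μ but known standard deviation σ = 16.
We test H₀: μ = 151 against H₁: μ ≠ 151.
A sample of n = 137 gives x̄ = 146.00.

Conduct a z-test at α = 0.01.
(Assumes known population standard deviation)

Standard error: SE = σ/√n = 16/√137 = 1.3670
z-statistic: z = (x̄ - μ₀)/SE = (146.00 - 151)/1.3670 = -3.6576
Critical value: ±2.576
p-value = 0.0003
Decision: reject H₀

Answer: z = -3.6576, reject H₀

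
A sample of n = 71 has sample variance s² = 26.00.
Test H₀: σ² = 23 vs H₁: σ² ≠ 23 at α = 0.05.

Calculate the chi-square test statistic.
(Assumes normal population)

Answer: χ² = 79.1304, fail to reject H₀

Derivation:
df = n - 1 = 70
χ² = (n-1)s²/σ₀² = 70×26.00/23 = 79.1304
Critical values: χ²_{0.975,70} = 48.758, χ²_{0.025,70} = 95.023
Rejection region: χ² < 48.758 or χ² > 95.023
Decision: fail to reject H₀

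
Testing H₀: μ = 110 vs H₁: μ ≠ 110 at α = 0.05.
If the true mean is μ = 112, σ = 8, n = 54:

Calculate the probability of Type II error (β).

Answer: β ≈ 0.5489

Derivation:
SE = σ/√n = 8/√54 = 1.0887
Critical values: μ₀ ± z_0.025×SE = 110 ± 1.960×1.0887
Acceptance region: (107.8661, 112.1339)
Under H₁ (μ = 112): z_high = (112.1339 - 112)/1.0887 = 0.1230, z_low = (107.8661 - 112)/1.0887 = -3.7971
β = P(not reject | H₁) = Φ(0.1230) - Φ(-3.7971) ≈ 0.5489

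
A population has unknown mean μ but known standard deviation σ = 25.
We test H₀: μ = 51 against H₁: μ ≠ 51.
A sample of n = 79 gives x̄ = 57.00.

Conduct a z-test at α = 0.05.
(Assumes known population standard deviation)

Standard error: SE = σ/√n = 25/√79 = 2.8127
z-statistic: z = (x̄ - μ₀)/SE = (57.00 - 51)/2.8127 = 2.1332
Critical value: ±1.960
p-value = 0.0329
Decision: reject H₀

Answer: z = 2.1332, reject H₀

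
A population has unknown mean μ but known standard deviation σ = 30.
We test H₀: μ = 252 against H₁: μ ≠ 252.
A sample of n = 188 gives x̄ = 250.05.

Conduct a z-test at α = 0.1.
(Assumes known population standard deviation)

Answer: z = -0.8912, fail to reject H₀

Derivation:
Standard error: SE = σ/√n = 30/√188 = 2.1880
z-statistic: z = (x̄ - μ₀)/SE = (250.05 - 252)/2.1880 = -0.8912
Critical value: ±1.645
p-value = 0.3728
Decision: fail to reject H₀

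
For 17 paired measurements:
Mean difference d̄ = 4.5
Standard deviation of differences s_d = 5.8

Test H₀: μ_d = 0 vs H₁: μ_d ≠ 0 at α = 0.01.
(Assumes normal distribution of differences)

df = n - 1 = 16
SE = s_d/√n = 5.8/√17 = 1.4067
t = d̄/SE = 4.5/1.4067 = 3.1990
Critical value: t_{0.005,16} = ±2.921
p-value ≈ 0.0056
Decision: reject H₀

Answer: t = 3.1990, reject H₀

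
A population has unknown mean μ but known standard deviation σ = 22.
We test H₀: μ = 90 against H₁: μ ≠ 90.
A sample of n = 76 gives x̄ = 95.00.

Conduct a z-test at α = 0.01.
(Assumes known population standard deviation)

Standard error: SE = σ/√n = 22/√76 = 2.5236
z-statistic: z = (x̄ - μ₀)/SE = (95.00 - 90)/2.5236 = 1.9813
Critical value: ±2.576
p-value = 0.0476
Decision: fail to reject H₀

Answer: z = 1.9813, fail to reject H₀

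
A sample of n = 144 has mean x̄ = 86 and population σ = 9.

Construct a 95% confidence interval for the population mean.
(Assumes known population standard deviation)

Confidence level: 95%, α = 0.05
z_0.025 = 1.960
SE = σ/√n = 9/√144 = 0.7500
Margin of error = 1.960 × 0.7500 = 1.4700
CI: x̄ ± margin = 86 ± 1.4700
CI: (84.5300, 87.4700)

Answer: (84.5300, 87.4700)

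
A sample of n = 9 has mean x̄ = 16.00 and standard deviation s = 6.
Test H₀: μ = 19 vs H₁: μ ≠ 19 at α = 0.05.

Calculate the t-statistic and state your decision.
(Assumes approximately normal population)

Answer: t = -1.5000, fail to reject H₀

Derivation:
df = n - 1 = 8
SE = s/√n = 6/√9 = 2.0000
t = (x̄ - μ₀)/SE = (16.00 - 19)/2.0000 = -1.5000
Critical value: t_{0.025,8} = ±2.306
p-value ≈ 0.1720
Decision: fail to reject H₀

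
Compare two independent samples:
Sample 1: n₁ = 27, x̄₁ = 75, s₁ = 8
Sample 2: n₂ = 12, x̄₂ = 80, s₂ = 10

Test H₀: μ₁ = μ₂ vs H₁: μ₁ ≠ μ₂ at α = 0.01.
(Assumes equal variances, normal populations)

Pooled variance: s²_p = [26×8² + 11×10²]/(37) = 74.7027
s_p = 8.6431
SE = s_p×√(1/n₁ + 1/n₂) = 8.6431×√(1/27 + 1/12) = 2.9987
t = (x̄₁ - x̄₂)/SE = (75 - 80)/2.9987 = -1.6674
df = 37, t-critical = ±2.715
Decision: fail to reject H₀

Answer: t = -1.6674, fail to reject H₀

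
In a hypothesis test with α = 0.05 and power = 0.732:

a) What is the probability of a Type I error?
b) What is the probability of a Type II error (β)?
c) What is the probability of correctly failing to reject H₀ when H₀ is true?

Answer: a) 0.05, b) 0.268, c) 0.95

Derivation:
a) Type I error probability = α = 0.05
b) Power = P(reject H₀ | H₁ true) = 1 - β = 0.732, so Type II error probability = β = 1 - Power = 0.268
c) P(fail to reject H₀ | H₀ true) = 1 - α = 0.95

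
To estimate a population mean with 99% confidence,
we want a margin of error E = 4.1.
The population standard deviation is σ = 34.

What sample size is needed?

Answer: n = 457

Derivation:
z_0.005 = 2.576
n = (z×σ/E)² = (2.576×34/4.1)²
n = 456.3330
Round up: n = 457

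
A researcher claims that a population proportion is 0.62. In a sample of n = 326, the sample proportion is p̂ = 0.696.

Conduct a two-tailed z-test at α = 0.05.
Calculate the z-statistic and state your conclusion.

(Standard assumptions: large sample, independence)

H₀: p = 0.62, H₁: p ≠ 0.62
Standard error: SE = √(p₀(1-p₀)/n) = √(0.62×0.38/326) = 0.026883
z-statistic: z = (p̂ - p₀)/SE = (0.696 - 0.62)/0.026883 = 2.8271
Critical value: z_0.025 = ±1.960
p-value = 0.0047
Decision: reject H₀ at α = 0.05

Answer: z = 2.8271, reject H₀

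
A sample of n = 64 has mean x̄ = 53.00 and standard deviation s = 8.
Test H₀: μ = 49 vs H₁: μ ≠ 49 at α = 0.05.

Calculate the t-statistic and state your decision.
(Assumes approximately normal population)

df = n - 1 = 63
SE = s/√n = 8/√64 = 1.0000
t = (x̄ - μ₀)/SE = (53.00 - 49)/1.0000 = 4.0000
Critical value: t_{0.025,63} = ±1.998
p-value ≈ 0.0002
Decision: reject H₀

Answer: t = 4.0000, reject H₀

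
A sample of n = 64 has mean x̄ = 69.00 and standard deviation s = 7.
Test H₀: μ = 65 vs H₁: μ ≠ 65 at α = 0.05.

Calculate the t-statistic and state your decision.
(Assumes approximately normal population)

df = n - 1 = 63
SE = s/√n = 7/√64 = 0.8750
t = (x̄ - μ₀)/SE = (69.00 - 65)/0.8750 = 4.5714
Critical value: t_{0.025,63} = ±1.998
p-value < 0.0001
Decision: reject H₀

Answer: t = 4.5714, reject H₀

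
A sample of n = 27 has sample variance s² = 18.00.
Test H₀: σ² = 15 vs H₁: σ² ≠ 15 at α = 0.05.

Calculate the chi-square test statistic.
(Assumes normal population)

Answer: χ² = 31.2000, fail to reject H₀

Derivation:
df = n - 1 = 26
χ² = (n-1)s²/σ₀² = 26×18.00/15 = 31.2000
Critical values: χ²_{0.975,26} = 13.844, χ²_{0.025,26} = 41.923
Rejection region: χ² < 13.844 or χ² > 41.923
Decision: fail to reject H₀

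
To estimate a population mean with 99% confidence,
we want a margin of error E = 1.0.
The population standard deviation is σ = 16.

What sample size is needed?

Answer: n = 1699

Derivation:
z_0.005 = 2.576
n = (z×σ/E)² = (2.576×16/1.0)²
n = 1698.7587
Round up: n = 1699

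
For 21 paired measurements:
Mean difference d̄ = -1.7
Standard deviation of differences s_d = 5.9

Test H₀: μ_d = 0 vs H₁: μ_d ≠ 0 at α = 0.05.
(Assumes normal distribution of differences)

df = n - 1 = 20
SE = s_d/√n = 5.9/√21 = 1.2875
t = d̄/SE = -1.7/1.2875 = -1.3204
Critical value: t_{0.025,20} = ±2.086
p-value ≈ 0.2016
Decision: fail to reject H₀

Answer: t = -1.3204, fail to reject H₀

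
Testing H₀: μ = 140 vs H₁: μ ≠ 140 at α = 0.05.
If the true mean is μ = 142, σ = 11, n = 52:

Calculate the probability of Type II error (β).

Answer: β ≈ 0.7413

Derivation:
SE = σ/√n = 11/√52 = 1.5254
Critical values: μ₀ ± z_0.025×SE = 140 ± 1.960×1.5254
Acceptance region: (137.0102, 142.9898)
Under H₁ (μ = 142): z_high = (142.9898 - 142)/1.5254 = 0.6489, z_low = (137.0102 - 142)/1.5254 = -3.2711
β = P(not reject | H₁) = Φ(0.6489) - Φ(-3.2711) ≈ 0.7413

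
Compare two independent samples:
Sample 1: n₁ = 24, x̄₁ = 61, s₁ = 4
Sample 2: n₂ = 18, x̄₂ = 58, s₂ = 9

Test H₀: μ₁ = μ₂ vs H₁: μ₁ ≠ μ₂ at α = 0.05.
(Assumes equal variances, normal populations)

Pooled variance: s²_p = [23×4² + 17×9²]/(40) = 43.6250
s_p = 6.6049
SE = s_p×√(1/n₁ + 1/n₂) = 6.6049×√(1/24 + 1/18) = 2.0594
t = (x̄₁ - x̄₂)/SE = (61 - 58)/2.0594 = 1.4567
df = 40, t-critical = ±2.021
Decision: fail to reject H₀

Answer: t = 1.4567, fail to reject H₀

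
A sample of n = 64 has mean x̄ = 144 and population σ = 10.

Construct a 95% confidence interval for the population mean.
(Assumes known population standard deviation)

Confidence level: 95%, α = 0.05
z_0.025 = 1.960
SE = σ/√n = 10/√64 = 1.2500
Margin of error = 1.960 × 1.2500 = 2.4500
CI: x̄ ± margin = 144 ± 2.4500
CI: (141.5500, 146.4500)

Answer: (141.5500, 146.4500)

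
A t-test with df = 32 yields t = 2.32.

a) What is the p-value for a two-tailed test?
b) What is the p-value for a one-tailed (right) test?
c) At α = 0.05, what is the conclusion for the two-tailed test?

Answer: a) 0.0269, b) 0.0134, c) reject H₀

Derivation:
Using t-distribution with df = 32:
a) Two-tailed: p = 2×P(T > 2.32) = 0.0269
b) One-tailed: p = P(T > 2.32) = 0.0134
c) 0.0269 < 0.05, reject H₀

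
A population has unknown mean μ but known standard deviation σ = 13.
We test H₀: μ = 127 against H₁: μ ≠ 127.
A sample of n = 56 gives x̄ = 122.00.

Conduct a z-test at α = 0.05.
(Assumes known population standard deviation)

Standard error: SE = σ/√n = 13/√56 = 1.7372
z-statistic: z = (x̄ - μ₀)/SE = (122.00 - 127)/1.7372 = -2.8782
Critical value: ±1.960
p-value = 0.0040
Decision: reject H₀

Answer: z = -2.8782, reject H₀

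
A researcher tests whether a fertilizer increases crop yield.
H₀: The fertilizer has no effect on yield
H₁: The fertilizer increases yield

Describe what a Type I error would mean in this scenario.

Type I error: rejecting H₀ when it is actually true (false positive).
Type II error: failing to reject H₀ when H₁ is actually true (false negative).

Answer: Concluding the fertilizer works when it doesn't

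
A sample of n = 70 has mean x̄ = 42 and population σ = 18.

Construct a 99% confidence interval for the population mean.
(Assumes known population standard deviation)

Answer: (36.4580, 47.5420)

Derivation:
Confidence level: 99%, α = 0.01
z_0.005 = 2.576
SE = σ/√n = 18/√70 = 2.1514
Margin of error = 2.576 × 2.1514 = 5.5420
CI: x̄ ± margin = 42 ± 5.5420
CI: (36.4580, 47.5420)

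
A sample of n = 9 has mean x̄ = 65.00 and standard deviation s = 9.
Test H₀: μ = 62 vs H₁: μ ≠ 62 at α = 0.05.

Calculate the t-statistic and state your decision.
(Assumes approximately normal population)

df = n - 1 = 8
SE = s/√n = 9/√9 = 3.0000
t = (x̄ - μ₀)/SE = (65.00 - 62)/3.0000 = 1.0000
Critical value: t_{0.025,8} = ±2.306
p-value ≈ 0.3466
Decision: fail to reject H₀

Answer: t = 1.0000, fail to reject H₀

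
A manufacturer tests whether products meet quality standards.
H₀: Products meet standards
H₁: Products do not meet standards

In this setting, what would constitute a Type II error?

Answer: Accepting products as meeting standards when they don't

Derivation:
Type I error (α): Rejecting H₀ when H₀ is true
Type II error (β): Failing to reject H₀ when H₁ is true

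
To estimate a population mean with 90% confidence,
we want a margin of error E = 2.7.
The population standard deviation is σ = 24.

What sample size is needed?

Answer: n = 214

Derivation:
z_0.05 = 1.645
n = (z×σ/E)² = (1.645×24/2.7)²
n = 213.8094
Round up: n = 214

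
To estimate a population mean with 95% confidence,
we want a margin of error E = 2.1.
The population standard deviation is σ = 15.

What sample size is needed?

Answer: n = 196

Derivation:
z_0.025 = 1.960
n = (z×σ/E)² = (1.960×15/2.1)²
n = 196.0000
Already a whole number: n = 196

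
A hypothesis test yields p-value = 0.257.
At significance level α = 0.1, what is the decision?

Answer: fail to reject H₀

Derivation:
Compare p-value to α:
0.257 ≥ 0.1
Decision: fail to reject H₀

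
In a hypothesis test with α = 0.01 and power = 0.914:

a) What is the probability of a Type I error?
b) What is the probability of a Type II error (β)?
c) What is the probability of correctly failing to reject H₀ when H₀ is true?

Answer: a) 0.01, b) 0.086, c) 0.99

Derivation:
a) Type I error probability = α = 0.01
b) Power = P(reject H₀ | H₁ true) = 1 - β = 0.914, so Type II error probability = β = 1 - Power = 0.086
c) P(fail to reject H₀ | H₀ true) = 1 - α = 0.99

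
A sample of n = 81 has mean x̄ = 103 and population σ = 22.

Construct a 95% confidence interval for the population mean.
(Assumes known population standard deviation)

Confidence level: 95%, α = 0.05
z_0.025 = 1.960
SE = σ/√n = 22/√81 = 2.4444
Margin of error = 1.960 × 2.4444 = 4.7910
CI: x̄ ± margin = 103 ± 4.7910
CI: (98.2090, 107.7910)

Answer: (98.2090, 107.7910)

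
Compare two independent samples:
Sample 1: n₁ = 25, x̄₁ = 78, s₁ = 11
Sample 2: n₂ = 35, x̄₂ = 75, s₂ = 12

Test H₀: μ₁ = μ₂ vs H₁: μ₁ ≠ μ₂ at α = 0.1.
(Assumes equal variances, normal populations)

Answer: t = 0.9879, fail to reject H₀

Derivation:
Pooled variance: s²_p = [24×11² + 34×12²]/(58) = 134.4828
s_p = 11.5967
SE = s_p×√(1/n₁ + 1/n₂) = 11.5967×√(1/25 + 1/35) = 3.0367
t = (x̄₁ - x̄₂)/SE = (78 - 75)/3.0367 = 0.9879
df = 58, t-critical = ±1.672
Decision: fail to reject H₀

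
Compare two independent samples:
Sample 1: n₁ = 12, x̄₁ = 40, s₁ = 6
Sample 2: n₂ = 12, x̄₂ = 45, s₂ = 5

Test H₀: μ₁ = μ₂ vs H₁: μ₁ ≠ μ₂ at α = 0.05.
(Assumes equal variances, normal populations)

Answer: t = -2.2177, reject H₀

Derivation:
Pooled variance: s²_p = [11×6² + 11×5²]/(22) = 30.5000
s_p = 5.5227
SE = s_p×√(1/n₁ + 1/n₂) = 5.5227×√(1/12 + 1/12) = 2.2546
t = (x̄₁ - x̄₂)/SE = (40 - 45)/2.2546 = -2.2177
df = 22, t-critical = ±2.074
Decision: reject H₀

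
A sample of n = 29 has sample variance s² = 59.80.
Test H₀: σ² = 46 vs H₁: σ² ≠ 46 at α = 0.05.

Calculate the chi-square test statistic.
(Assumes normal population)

df = n - 1 = 28
χ² = (n-1)s²/σ₀² = 28×59.80/46 = 36.4000
Critical values: χ²_{0.975,28} = 15.308, χ²_{0.025,28} = 44.461
Rejection region: χ² < 15.308 or χ² > 44.461
Decision: fail to reject H₀

Answer: χ² = 36.4000, fail to reject H₀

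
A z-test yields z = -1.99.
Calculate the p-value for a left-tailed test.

Answer: p-value ≈ 0.0233

Derivation:
For z = -1.99:
p = P(Z < -1.99) = Φ(-1.99) = 0.0233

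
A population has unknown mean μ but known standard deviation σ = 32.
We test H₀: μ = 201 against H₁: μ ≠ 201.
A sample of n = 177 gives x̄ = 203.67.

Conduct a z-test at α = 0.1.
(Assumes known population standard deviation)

Answer: z = 1.1100, fail to reject H₀

Derivation:
Standard error: SE = σ/√n = 32/√177 = 2.4053
z-statistic: z = (x̄ - μ₀)/SE = (203.67 - 201)/2.4053 = 1.1100
Critical value: ±1.645
p-value = 0.2670
Decision: fail to reject H₀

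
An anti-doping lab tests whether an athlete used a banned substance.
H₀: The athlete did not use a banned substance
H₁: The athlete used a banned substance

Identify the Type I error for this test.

Type I error: rejecting H₀ when it is actually true (false positive).
Type II error: failing to reject H₀ when H₁ is actually true (false negative).

Answer: Falsely accusing a clean athlete of doping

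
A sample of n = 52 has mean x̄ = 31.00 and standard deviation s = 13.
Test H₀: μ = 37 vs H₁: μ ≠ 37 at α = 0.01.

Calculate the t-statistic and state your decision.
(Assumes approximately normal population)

Answer: t = -3.3282, reject H₀

Derivation:
df = n - 1 = 51
SE = s/√n = 13/√52 = 1.8028
t = (x̄ - μ₀)/SE = (31.00 - 37)/1.8028 = -3.3282
Critical value: t_{0.005,51} = ±2.676
p-value ≈ 0.0016
Decision: reject H₀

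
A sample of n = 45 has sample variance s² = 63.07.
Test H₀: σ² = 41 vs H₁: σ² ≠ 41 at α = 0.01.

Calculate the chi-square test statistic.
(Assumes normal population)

df = n - 1 = 44
χ² = (n-1)s²/σ₀² = 44×63.07/41 = 67.6849
Critical values: χ²_{0.995,44} = 23.584, χ²_{0.005,44} = 71.893
Rejection region: χ² < 23.584 or χ² > 71.893
Decision: fail to reject H₀

Answer: χ² = 67.6849, fail to reject H₀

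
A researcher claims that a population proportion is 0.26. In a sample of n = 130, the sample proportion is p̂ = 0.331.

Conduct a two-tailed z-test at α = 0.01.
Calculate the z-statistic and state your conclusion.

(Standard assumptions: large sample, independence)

Answer: z = 1.8455, fail to reject H₀

Derivation:
H₀: p = 0.26, H₁: p ≠ 0.26
Standard error: SE = √(p₀(1-p₀)/n) = √(0.26×0.74/130) = 0.038471
z-statistic: z = (p̂ - p₀)/SE = (0.331 - 0.26)/0.038471 = 1.8455
Critical value: z_0.005 = ±2.576
p-value = 0.0650
Decision: fail to reject H₀ at α = 0.01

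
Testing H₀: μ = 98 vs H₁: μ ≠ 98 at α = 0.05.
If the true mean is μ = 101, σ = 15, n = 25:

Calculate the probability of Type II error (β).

SE = σ/√n = 15/√25 = 3.0000
Critical values: μ₀ ± z_0.025×SE = 98 ± 1.960×3.0000
Acceptance region: (92.1200, 103.8800)
Under H₁ (μ = 101): z_high = (103.8800 - 101)/3.0000 = 0.9600, z_low = (92.1200 - 101)/3.0000 = -2.9600
β = P(not reject | H₁) = Φ(0.9600) - Φ(-2.9600) ≈ 0.8299

Answer: β ≈ 0.8299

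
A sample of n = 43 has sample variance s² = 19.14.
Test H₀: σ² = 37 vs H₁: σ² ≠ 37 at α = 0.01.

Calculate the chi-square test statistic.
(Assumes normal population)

Answer: χ² = 21.7265, reject H₀

Derivation:
df = n - 1 = 42
χ² = (n-1)s²/σ₀² = 42×19.14/37 = 21.7265
Critical values: χ²_{0.995,42} = 22.138, χ²_{0.005,42} = 69.336
Rejection region: χ² < 22.138 or χ² > 69.336
Decision: reject H₀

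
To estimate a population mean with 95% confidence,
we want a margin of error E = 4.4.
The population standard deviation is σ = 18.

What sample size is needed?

z_0.025 = 1.960
n = (z×σ/E)² = (1.960×18/4.4)²
n = 64.2912
Round up: n = 65

Answer: n = 65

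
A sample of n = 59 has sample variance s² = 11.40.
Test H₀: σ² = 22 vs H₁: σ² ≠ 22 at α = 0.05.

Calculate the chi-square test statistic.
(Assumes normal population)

Answer: χ² = 30.0545, reject H₀

Derivation:
df = n - 1 = 58
χ² = (n-1)s²/σ₀² = 58×11.40/22 = 30.0545
Critical values: χ²_{0.975,58} = 38.844, χ²_{0.025,58} = 80.936
Rejection region: χ² < 38.844 or χ² > 80.936
Decision: reject H₀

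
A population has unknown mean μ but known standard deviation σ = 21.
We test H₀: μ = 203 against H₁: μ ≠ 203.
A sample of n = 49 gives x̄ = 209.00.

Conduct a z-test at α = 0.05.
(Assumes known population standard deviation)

Standard error: SE = σ/√n = 21/√49 = 3.0000
z-statistic: z = (x̄ - μ₀)/SE = (209.00 - 203)/3.0000 = 2.0000
Critical value: ±1.960
p-value = 0.0455
Decision: reject H₀

Answer: z = 2.0000, reject H₀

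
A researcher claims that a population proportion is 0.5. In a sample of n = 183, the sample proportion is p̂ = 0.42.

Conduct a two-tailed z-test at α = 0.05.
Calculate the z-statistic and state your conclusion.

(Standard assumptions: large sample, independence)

H₀: p = 0.5, H₁: p ≠ 0.5
Standard error: SE = √(p₀(1-p₀)/n) = √(0.5×0.5/183) = 0.036961
z-statistic: z = (p̂ - p₀)/SE = (0.42 - 0.5)/0.036961 = -2.1644
Critical value: z_0.025 = ±1.960
p-value = 0.0304
Decision: reject H₀ at α = 0.05

Answer: z = -2.1644, reject H₀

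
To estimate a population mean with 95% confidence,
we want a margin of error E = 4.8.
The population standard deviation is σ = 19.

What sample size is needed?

Answer: n = 61

Derivation:
z_0.025 = 1.960
n = (z×σ/E)² = (1.960×19/4.8)²
n = 60.1917
Round up: n = 61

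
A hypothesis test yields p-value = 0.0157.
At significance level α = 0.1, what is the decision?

Compare p-value to α:
0.0157 < 0.1
Decision: reject H₀

Answer: reject H₀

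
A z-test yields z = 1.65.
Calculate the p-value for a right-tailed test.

Answer: p-value ≈ 0.0495

Derivation:
For z = 1.65:
p = P(Z > 1.65) = 1 - Φ(1.65) = 0.0495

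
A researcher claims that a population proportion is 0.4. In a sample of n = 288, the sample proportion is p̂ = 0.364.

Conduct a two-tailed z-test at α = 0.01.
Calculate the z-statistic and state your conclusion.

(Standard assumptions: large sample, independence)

Answer: z = -1.2471, fail to reject H₀

Derivation:
H₀: p = 0.4, H₁: p ≠ 0.4
Standard error: SE = √(p₀(1-p₀)/n) = √(0.4×0.6/288) = 0.028868
z-statistic: z = (p̂ - p₀)/SE = (0.364 - 0.4)/0.028868 = -1.2471
Critical value: z_0.005 = ±2.576
p-value = 0.2124
Decision: fail to reject H₀ at α = 0.01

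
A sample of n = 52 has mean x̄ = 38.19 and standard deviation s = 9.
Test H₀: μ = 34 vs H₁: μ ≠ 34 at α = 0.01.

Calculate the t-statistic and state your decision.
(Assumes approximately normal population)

df = n - 1 = 51
SE = s/√n = 9/√52 = 1.2481
t = (x̄ - μ₀)/SE = (38.19 - 34)/1.2481 = 3.3571
Critical value: t_{0.005,51} = ±2.676
p-value ≈ 0.0015
Decision: reject H₀

Answer: t = 3.3571, reject H₀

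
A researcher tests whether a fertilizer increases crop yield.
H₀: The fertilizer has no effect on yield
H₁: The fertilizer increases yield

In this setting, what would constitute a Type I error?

Answer: Concluding the fertilizer works when it doesn't

Derivation:
Type I error (α): Rejecting H₀ when H₀ is true
Type II error (β): Failing to reject H₀ when H₁ is true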